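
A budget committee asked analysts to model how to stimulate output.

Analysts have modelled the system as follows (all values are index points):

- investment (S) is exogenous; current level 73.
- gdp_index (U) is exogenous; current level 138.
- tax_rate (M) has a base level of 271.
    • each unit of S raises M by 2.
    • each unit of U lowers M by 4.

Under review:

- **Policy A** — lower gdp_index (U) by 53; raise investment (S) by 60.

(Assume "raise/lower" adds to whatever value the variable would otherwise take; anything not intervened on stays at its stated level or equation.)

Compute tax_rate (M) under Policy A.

197

Policy A (U − 53, S + 60):
  S = 73 + 60 = 133
  U = 138 − 53 = 85
  M = 271 + 2·133 − 4·85 = 197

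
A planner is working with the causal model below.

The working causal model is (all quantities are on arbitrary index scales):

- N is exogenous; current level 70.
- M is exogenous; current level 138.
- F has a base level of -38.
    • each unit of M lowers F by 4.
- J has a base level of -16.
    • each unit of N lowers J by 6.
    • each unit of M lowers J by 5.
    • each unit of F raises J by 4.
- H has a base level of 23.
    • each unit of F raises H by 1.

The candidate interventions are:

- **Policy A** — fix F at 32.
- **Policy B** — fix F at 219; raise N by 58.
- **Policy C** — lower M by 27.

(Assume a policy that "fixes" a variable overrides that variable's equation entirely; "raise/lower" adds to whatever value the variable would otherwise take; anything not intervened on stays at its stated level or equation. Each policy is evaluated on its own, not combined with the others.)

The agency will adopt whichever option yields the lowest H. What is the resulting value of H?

Policy A (F := 32):
  M = 138
  F = 32
  H = 23 + 32 = 55
Policy B (F := 219, N + 58):
  M = 138
  F = 219
  H = 23 + 219 = 242
Policy C (M − 27):
  M = 138 − 27 = 111
  F = -38 − 4·111 = -482
  H = 23 + (-482) = -459
Comparing — Policy A: H=55, Policy B: H=242, Policy C: H=-459. Lowest is -459 (Policy C).

-459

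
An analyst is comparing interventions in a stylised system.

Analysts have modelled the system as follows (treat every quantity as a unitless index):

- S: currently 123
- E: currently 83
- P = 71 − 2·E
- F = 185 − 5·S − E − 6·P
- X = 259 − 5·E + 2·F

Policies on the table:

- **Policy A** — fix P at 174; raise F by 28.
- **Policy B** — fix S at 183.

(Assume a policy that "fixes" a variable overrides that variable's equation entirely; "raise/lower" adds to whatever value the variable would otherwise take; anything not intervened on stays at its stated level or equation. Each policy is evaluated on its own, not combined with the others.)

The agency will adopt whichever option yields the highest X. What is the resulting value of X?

-642

Policy A (P := 174, F + 28):
  S = 123
  E = 83
  P = 174
  F = 185 − 5·123 − 83 − 6·174 (+28 from intervention) = -1529
  X = 259 − 5·83 + 2·(-1529) = -3214
Policy B (S := 183):
  S = 183
  E = 83
  P = 71 − 2·83 = -95
  F = 185 − 5·183 − 83 − 6·(-95) = -243
  X = 259 − 5·83 + 2·(-243) = -642
Comparing — Policy A: X=-3214, Policy B: X=-642. Highest is -642 (Policy B).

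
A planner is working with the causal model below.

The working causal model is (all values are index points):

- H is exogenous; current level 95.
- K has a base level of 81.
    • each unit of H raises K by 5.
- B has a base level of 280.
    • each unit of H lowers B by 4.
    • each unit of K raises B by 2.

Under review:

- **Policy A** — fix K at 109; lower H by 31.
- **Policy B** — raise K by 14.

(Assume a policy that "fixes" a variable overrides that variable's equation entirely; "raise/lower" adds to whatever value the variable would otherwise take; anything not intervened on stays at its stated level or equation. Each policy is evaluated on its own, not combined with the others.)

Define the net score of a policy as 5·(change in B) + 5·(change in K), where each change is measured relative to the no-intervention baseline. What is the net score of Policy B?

210

Baseline:
  H = 95
  K = 81 + 5·95 = 556
  B = 280 − 4·95 + 2·556 = 1012
Policy B (K + 14):
  H = 95
  K = 81 + 5·95 (+14 from intervention) = 570
  B = 280 − 4·95 + 2·570 = 1040
ΔB = 1040 − 1012 = 28; ΔK = 570 − 556 = 14
Score = 5·28 + 5·14 = 210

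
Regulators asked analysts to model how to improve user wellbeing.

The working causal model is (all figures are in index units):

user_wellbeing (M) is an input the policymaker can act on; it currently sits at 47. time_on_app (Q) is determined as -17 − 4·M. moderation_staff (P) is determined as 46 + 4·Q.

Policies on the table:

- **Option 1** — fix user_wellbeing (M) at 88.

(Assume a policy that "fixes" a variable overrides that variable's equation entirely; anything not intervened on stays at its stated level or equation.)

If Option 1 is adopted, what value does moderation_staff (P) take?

Option 1 (M := 88):
  M = 88
  Q = -17 − 4·88 = -369
  P = 46 + 4·(-369) = -1430

-1430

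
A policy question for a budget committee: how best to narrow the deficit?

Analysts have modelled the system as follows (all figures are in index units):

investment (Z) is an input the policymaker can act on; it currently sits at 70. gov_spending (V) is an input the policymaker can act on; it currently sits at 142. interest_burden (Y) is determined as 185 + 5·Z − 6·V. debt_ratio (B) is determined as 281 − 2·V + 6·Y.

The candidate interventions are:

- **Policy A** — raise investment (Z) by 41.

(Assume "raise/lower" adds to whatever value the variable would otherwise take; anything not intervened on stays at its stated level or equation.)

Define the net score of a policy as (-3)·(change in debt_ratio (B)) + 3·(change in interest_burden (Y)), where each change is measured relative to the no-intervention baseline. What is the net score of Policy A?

Baseline:
  Z = 70
  V = 142
  Y = 185 + 5·70 − 6·142 = -317
  B = 281 − 2·142 + 6·(-317) = -1905
Policy A (Z + 41):
  Z = 70 + 41 = 111
  V = 142
  Y = 185 + 5·111 − 6·142 = -112
  B = 281 − 2·142 + 6·(-112) = -675
ΔB = -675 − (-1905) = 1230; ΔY = -112 − (-317) = 205
Score = (-3)·1230 + 3·205 = -3075

-3075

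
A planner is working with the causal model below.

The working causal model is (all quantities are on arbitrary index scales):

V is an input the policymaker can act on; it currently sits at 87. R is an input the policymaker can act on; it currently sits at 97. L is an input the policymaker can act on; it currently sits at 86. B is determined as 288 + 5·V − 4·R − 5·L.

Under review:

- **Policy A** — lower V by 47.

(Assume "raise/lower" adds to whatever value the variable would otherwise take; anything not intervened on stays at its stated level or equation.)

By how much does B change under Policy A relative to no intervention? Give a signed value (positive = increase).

-235

Baseline:
  V = 87
  R = 97
  L = 86
  B = 288 + 5·87 − 4·97 − 5·86 = -95
Policy A (V − 47):
  V = 87 − 47 = 40
  R = 97
  L = 86
  B = 288 + 5·40 − 4·97 − 5·86 = -330
Change in B: -330 − (-95) = -235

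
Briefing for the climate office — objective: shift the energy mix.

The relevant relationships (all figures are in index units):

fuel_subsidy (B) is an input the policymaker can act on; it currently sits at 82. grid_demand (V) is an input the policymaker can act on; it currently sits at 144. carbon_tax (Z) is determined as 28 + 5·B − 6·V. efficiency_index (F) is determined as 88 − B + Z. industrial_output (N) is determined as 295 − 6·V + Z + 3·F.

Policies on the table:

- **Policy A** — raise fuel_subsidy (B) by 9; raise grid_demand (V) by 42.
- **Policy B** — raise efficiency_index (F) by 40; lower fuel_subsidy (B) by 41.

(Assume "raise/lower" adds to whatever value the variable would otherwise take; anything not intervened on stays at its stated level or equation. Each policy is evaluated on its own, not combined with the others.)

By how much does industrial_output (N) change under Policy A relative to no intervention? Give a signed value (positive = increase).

-1107

Baseline:
  B = 82
  V = 144
  Z = 28 + 5·82 − 6·144 = -426
  F = 88 − 82 + (-426) = -420
  N = 295 − 6·144 + (-426) + 3·(-420) = -2255
Policy A (B + 9, V + 42):
  B = 82 + 9 = 91
  V = 144 + 42 = 186
  Z = 28 + 5·91 − 6·186 = -633
  F = 88 − 91 + (-633) = -636
  N = 295 − 6·186 + (-633) + 3·(-636) = -3362
Change in N: -3362 − (-2255) = -1107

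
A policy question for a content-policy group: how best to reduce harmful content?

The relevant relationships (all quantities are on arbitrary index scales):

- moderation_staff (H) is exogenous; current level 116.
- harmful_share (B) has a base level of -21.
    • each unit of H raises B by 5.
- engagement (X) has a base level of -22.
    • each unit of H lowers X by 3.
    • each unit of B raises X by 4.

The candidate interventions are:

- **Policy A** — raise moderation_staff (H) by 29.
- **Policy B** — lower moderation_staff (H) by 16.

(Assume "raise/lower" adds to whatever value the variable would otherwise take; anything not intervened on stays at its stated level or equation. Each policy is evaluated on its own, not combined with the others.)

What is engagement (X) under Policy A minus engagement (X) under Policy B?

Policy A (H + 29):
  H = 116 + 29 = 145
  B = -21 + 5·145 = 704
  X = -22 − 3·145 + 4·704 = 2359
Policy B (H − 16):
  H = 116 − 16 = 100
  B = -21 + 5·100 = 479
  X = -22 − 3·100 + 4·479 = 1594
X: 2359 − 1594 = 765

765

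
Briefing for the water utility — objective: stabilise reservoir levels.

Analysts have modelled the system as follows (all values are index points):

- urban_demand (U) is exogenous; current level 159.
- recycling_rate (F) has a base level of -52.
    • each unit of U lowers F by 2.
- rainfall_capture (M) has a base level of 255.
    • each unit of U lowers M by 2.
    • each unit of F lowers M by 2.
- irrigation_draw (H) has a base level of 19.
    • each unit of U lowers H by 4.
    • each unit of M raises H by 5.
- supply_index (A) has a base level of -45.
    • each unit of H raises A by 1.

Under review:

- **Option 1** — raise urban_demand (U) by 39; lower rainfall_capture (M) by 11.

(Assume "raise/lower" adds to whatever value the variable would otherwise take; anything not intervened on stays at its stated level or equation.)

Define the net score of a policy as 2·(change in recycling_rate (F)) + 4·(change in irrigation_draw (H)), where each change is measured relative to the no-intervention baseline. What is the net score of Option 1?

560

Baseline:
  U = 159
  F = -52 − 2·159 = -370
  M = 255 − 2·159 − 2·(-370) = 677
  H = 19 − 4·159 + 5·677 = 2768
Option 1 (U + 39, M − 11):
  U = 159 + 39 = 198
  F = -52 − 2·198 = -448
  M = 255 − 2·198 − 2·(-448) (−11 from intervention) = 744
  H = 19 − 4·198 + 5·744 = 2947
ΔF = -448 − (-370) = -78; ΔH = 2947 − 2768 = 179
Score = 2·(-78) + 4·179 = 560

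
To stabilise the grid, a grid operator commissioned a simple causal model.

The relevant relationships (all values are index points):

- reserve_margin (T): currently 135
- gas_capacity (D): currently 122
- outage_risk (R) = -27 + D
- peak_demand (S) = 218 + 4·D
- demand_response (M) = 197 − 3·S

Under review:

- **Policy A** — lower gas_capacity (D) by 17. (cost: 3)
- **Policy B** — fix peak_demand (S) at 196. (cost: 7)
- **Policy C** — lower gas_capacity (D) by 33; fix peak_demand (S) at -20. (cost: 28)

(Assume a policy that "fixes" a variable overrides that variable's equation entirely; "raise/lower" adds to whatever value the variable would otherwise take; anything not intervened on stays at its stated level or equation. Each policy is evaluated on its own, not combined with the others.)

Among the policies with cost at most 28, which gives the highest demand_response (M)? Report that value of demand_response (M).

257

Policy A (D − 17):
  D = 122 − 17 = 105
  S = 218 + 4·105 = 638
  M = 197 − 3·638 = -1717
Policy B (S := 196):
  D = 122
  S = 196
  M = 197 − 3·196 = -391
Policy C (D − 33, S := -20):
  D = 122 − 33 = 89
  S = -20
  M = 197 − 3·(-20) = 257
Comparing — Policy A: M=-1717, Policy B: M=-391, Policy C: M=257. Highest is 257 (Policy C).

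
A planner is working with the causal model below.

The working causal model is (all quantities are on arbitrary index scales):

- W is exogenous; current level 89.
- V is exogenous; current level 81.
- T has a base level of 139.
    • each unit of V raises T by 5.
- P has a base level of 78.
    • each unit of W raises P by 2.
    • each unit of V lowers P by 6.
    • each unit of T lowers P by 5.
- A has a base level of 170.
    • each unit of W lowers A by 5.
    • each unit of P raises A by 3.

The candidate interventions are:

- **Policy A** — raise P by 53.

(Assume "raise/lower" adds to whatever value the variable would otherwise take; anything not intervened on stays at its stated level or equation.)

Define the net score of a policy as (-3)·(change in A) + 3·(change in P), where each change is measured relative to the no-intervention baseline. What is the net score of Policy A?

Baseline:
  W = 89
  V = 81
  T = 139 + 5·81 = 544
  P = 78 + 2·89 − 6·81 − 5·544 = -2950
  A = 170 − 5·89 + 3·(-2950) = -9125
Policy A (P + 53):
  W = 89
  V = 81
  T = 139 + 5·81 = 544
  P = 78 + 2·89 − 6·81 − 5·544 (+53 from intervention) = -2897
  A = 170 − 5·89 + 3·(-2897) = -8966
ΔA = -8966 − (-9125) = 159; ΔP = -2897 − (-2950) = 53
Score = (-3)·159 + 3·53 = -318

-318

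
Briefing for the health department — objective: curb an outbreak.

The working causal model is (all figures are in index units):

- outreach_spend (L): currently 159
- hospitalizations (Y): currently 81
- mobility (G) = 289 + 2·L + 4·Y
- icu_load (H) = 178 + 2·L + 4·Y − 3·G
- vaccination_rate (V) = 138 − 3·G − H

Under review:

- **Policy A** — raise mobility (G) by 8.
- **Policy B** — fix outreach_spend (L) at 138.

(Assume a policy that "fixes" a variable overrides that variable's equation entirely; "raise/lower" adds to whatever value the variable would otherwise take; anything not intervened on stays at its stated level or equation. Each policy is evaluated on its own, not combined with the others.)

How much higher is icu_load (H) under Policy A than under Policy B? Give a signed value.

-108

Policy A (G + 8):
  L = 159
  Y = 81
  G = 289 + 2·159 + 4·81 (+8 from intervention) = 939
  H = 178 + 2·159 + 4·81 − 3·939 = -1997
Policy B (L := 138):
  L = 138
  Y = 81
  G = 289 + 2·138 + 4·81 = 889
  H = 178 + 2·138 + 4·81 − 3·889 = -1889
H: -1997 − (-1889) = -108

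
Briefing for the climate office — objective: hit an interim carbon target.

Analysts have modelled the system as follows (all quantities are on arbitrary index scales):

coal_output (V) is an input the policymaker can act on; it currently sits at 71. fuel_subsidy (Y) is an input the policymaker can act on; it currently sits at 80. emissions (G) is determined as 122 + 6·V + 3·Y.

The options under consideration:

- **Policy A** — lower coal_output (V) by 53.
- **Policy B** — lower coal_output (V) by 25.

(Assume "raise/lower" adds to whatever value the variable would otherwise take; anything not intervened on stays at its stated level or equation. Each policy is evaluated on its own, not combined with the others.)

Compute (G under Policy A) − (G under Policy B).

-168

Policy A (V − 53):
  V = 71 − 53 = 18
  Y = 80
  G = 122 + 6·18 + 3·80 = 470
Policy B (V − 25):
  V = 71 − 25 = 46
  Y = 80
  G = 122 + 6·46 + 3·80 = 638
G: 470 − 638 = -168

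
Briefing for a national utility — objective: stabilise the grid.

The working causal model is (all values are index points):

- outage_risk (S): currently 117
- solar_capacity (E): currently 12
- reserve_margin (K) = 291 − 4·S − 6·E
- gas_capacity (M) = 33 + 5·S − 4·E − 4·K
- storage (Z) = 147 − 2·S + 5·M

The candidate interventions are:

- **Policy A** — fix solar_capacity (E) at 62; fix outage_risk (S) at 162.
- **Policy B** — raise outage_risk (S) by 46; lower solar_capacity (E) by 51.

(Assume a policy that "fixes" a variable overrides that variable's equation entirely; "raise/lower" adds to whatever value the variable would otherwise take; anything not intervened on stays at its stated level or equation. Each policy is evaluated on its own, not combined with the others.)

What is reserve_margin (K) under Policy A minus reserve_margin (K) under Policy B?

-602

Policy A (E := 62, S := 162):
  S = 162
  E = 62
  K = 291 − 4·162 − 6·62 = -729
Policy B (S + 46, E − 51):
  S = 117 + 46 = 163
  E = 12 − 51 = -39
  K = 291 − 4·163 − 6·(-39) = -127
K: -729 − (-127) = -602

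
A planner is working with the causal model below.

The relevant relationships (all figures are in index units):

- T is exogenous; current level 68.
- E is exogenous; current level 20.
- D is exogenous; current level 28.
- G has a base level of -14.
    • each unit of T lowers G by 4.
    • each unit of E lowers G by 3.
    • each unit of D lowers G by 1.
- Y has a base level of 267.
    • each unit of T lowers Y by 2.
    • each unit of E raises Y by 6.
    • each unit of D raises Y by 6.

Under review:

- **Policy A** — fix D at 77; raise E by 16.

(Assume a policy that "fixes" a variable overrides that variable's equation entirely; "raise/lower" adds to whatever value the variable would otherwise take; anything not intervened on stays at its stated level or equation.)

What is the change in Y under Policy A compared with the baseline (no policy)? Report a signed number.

390

Baseline:
  T = 68
  E = 20
  D = 28
  Y = 267 − 2·68 + 6·20 + 6·28 = 419
Policy A (D := 77, E + 16):
  T = 68
  E = 20 + 16 = 36
  D = 77
  Y = 267 − 2·68 + 6·36 + 6·77 = 809
Change in Y: 809 − 419 = 390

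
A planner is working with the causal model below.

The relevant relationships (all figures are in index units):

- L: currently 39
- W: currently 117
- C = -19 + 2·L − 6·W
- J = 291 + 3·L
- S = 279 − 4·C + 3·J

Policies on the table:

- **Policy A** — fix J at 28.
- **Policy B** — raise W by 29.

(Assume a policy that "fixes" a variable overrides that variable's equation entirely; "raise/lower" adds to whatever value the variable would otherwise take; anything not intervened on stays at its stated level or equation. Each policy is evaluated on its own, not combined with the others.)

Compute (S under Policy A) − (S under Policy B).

-1836

Policy A (J := 28):
  L = 39
  W = 117
  C = -19 + 2·39 − 6·117 = -643
  J = 28
  S = 279 − 4·(-643) + 3·28 = 2935
Policy B (W + 29):
  L = 39
  W = 117 + 29 = 146
  C = -19 + 2·39 − 6·146 = -817
  J = 291 + 3·39 = 408
  S = 279 − 4·(-817) + 3·408 = 4771
S: 2935 − 4771 = -1836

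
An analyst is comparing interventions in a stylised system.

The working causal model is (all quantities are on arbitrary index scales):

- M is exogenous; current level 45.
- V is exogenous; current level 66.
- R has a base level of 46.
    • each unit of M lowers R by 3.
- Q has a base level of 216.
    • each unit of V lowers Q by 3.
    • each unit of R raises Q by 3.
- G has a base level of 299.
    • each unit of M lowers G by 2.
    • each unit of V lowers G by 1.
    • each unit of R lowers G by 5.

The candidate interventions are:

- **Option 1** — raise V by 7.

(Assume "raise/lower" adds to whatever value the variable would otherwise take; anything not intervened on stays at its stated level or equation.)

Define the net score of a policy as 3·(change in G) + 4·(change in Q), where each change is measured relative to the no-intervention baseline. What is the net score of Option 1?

Baseline:
  M = 45
  V = 66
  R = 46 − 3·45 = -89
  Q = 216 − 3·66 + 3·(-89) = -249
  G = 299 − 2·45 − 66 − 5·(-89) = 588
Option 1 (V + 7):
  M = 45
  V = 66 + 7 = 73
  R = 46 − 3·45 = -89
  Q = 216 − 3·73 + 3·(-89) = -270
  G = 299 − 2·45 − 73 − 5·(-89) = 581
ΔG = 581 − 588 = -7; ΔQ = -270 − (-249) = -21
Score = 3·(-7) + 4·(-21) = -105

-105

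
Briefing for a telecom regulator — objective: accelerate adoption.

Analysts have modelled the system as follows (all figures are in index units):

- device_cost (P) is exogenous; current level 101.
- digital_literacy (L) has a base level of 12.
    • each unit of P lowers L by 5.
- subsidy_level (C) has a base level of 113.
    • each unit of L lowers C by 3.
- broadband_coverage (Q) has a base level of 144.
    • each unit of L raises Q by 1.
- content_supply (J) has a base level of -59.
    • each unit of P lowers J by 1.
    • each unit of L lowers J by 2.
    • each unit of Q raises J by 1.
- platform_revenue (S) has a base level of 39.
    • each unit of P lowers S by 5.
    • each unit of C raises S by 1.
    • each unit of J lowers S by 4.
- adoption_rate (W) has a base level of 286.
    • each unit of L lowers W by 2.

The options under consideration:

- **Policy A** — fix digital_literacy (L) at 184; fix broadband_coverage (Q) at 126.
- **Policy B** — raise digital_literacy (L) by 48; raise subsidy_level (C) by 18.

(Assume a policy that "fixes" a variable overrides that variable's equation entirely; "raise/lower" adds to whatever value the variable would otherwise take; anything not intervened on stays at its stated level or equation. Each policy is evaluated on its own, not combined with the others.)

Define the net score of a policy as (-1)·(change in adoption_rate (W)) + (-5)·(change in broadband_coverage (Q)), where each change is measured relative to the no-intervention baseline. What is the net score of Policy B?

-144

Baseline:
  P = 101
  L = 12 − 5·101 = -493
  Q = 144 + (-493) = -349
  W = 286 − 2·(-493) = 1272
Policy B (L + 48, C + 18):
  P = 101
  L = 12 − 5·101 (+48 from intervention) = -445
  Q = 144 + (-445) = -301
  W = 286 − 2·(-445) = 1176
ΔW = 1176 − 1272 = -96; ΔQ = -301 − (-349) = 48
Score = (-1)·(-96) + (-5)·48 = -144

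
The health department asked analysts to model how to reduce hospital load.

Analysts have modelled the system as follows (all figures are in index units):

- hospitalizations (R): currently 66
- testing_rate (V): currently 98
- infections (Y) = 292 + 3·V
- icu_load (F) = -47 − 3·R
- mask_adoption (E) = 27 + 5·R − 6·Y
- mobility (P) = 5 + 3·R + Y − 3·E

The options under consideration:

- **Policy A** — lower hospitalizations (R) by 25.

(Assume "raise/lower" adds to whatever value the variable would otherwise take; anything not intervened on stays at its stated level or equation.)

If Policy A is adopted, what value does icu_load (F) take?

Policy A (R − 25):
  R = 66 − 25 = 41
  F = -47 − 3·41 = -170

-170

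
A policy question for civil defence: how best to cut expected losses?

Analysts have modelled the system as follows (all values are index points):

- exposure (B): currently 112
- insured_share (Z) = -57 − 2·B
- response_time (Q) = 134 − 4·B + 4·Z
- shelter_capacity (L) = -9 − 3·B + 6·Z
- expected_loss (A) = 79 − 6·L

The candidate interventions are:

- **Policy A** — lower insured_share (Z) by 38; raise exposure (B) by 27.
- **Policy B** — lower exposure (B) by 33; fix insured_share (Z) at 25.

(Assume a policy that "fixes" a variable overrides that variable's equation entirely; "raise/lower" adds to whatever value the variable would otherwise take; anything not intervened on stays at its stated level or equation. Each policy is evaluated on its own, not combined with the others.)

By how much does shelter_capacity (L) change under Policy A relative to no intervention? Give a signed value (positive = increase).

Baseline:
  B = 112
  Z = -57 − 2·112 = -281
  L = -9 − 3·112 + 6·(-281) = -2031
Policy A (Z − 38, B + 27):
  B = 112 + 27 = 139
  Z = -57 − 2·139 (−38 from intervention) = -373
  L = -9 − 3·139 + 6·(-373) = -2664
Change in L: -2664 − (-2031) = -633

-633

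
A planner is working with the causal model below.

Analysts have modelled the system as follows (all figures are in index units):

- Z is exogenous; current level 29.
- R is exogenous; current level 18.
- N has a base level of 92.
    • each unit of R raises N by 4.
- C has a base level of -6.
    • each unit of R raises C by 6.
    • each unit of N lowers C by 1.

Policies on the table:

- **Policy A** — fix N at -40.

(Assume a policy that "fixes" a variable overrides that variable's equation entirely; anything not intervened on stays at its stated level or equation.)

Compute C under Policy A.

Policy A (N := -40):
  R = 18
  N = -40
  C = -6 + 6·18 − (-40) = 142

142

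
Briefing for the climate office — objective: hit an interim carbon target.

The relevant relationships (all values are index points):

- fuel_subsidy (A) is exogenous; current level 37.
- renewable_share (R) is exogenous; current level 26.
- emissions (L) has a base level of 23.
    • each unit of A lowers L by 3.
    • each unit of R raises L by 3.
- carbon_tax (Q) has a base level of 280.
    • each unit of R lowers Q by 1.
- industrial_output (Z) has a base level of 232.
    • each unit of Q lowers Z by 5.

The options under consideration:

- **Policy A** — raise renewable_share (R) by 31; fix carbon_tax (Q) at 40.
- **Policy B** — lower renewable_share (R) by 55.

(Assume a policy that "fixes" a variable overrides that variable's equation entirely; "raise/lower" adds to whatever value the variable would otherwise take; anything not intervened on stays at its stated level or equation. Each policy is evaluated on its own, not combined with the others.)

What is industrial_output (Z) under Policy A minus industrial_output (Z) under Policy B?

Policy A (R + 31, Q := 40):
  R = 26 + 31 = 57
  Q = 40
  Z = 232 − 5·40 = 32
Policy B (R − 55):
  R = 26 − 55 = -29
  Q = 280 − (-29) = 309
  Z = 232 − 5·309 = -1313
Z: 32 − (-1313) = 1345

1345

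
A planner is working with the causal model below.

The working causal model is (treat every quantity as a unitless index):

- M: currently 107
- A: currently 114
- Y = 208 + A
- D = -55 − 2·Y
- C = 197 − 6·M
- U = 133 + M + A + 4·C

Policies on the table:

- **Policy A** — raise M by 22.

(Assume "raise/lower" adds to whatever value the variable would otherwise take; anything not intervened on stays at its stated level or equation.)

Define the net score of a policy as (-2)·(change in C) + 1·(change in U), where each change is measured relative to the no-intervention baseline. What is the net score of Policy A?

Baseline:
  M = 107
  A = 114
  C = 197 − 6·107 = -445
  U = 133 + 107 + 114 + 4·(-445) = -1426
Policy A (M + 22):
  M = 107 + 22 = 129
  A = 114
  C = 197 − 6·129 = -577
  U = 133 + 129 + 114 + 4·(-577) = -1932
ΔC = -577 − (-445) = -132; ΔU = -1932 − (-1426) = -506
Score = (-2)·(-132) + 1·(-506) = -242

-242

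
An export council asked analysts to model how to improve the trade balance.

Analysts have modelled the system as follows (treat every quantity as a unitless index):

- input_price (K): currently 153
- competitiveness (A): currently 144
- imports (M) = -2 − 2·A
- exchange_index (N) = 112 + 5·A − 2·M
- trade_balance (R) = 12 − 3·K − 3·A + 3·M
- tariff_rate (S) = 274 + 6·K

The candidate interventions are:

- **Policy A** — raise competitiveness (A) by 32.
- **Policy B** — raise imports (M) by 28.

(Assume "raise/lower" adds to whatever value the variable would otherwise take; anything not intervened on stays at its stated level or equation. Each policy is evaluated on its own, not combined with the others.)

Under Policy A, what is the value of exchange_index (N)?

Policy A (A + 32):
  A = 144 + 32 = 176
  M = -2 − 2·176 = -354
  N = 112 + 5·176 − 2·(-354) = 1700

1700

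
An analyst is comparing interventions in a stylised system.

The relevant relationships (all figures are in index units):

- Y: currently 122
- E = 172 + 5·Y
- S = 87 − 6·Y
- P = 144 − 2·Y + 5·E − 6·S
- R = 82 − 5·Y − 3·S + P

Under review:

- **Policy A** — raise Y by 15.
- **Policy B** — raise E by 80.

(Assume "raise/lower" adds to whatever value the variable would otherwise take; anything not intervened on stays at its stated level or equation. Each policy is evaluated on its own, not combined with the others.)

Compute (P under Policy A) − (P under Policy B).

485

Policy A (Y + 15):
  Y = 122 + 15 = 137
  E = 172 + 5·137 = 857
  S = 87 − 6·137 = -735
  P = 144 − 2·137 + 5·857 − 6·(-735) = 8565
Policy B (E + 80):
  Y = 122
  E = 172 + 5·122 (+80 from intervention) = 862
  S = 87 − 6·122 = -645
  P = 144 − 2·122 + 5·862 − 6·(-645) = 8080
P: 8565 − 8080 = 485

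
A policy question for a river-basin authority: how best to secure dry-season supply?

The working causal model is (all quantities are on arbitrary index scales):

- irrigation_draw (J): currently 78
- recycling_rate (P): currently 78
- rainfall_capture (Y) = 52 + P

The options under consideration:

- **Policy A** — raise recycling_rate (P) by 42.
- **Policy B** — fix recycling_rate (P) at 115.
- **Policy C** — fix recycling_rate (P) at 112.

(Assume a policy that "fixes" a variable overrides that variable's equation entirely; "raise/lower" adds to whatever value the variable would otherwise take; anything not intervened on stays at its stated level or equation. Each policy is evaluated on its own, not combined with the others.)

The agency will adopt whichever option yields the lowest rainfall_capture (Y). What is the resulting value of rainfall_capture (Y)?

Policy A (P + 42):
  P = 78 + 42 = 120
  Y = 52 + 120 = 172
Policy B (P := 115):
  P = 115
  Y = 52 + 115 = 167
Policy C (P := 112):
  P = 112
  Y = 52 + 112 = 164
Comparing — Policy A: Y=172, Policy B: Y=167, Policy C: Y=164. Lowest is 164 (Policy C).

164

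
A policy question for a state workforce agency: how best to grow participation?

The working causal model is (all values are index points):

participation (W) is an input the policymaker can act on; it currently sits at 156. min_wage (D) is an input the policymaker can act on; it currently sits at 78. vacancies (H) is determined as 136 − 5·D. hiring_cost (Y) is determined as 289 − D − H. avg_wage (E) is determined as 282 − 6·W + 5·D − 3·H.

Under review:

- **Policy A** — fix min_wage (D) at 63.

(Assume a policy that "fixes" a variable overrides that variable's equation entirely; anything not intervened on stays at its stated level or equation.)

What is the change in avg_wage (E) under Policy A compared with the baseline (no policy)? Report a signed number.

-300

Baseline:
  W = 156
  D = 78
  H = 136 − 5·78 = -254
  E = 282 − 6·156 + 5·78 − 3·(-254) = 498
Policy A (D := 63):
  W = 156
  D = 63
  H = 136 − 5·63 = -179
  E = 282 − 6·156 + 5·63 − 3·(-179) = 198
Change in E: 198 − 498 = -300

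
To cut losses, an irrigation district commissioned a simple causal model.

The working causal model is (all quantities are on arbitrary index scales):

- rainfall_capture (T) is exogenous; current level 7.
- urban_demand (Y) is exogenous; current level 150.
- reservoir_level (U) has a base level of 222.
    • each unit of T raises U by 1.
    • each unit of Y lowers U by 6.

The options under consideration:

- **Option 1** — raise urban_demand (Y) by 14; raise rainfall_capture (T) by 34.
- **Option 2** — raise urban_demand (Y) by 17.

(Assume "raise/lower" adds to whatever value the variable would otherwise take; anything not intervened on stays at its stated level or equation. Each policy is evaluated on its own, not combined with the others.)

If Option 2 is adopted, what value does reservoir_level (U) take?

Option 2 (Y + 17):
  T = 7
  Y = 150 + 17 = 167
  U = 222 + 7 − 6·167 = -773

-773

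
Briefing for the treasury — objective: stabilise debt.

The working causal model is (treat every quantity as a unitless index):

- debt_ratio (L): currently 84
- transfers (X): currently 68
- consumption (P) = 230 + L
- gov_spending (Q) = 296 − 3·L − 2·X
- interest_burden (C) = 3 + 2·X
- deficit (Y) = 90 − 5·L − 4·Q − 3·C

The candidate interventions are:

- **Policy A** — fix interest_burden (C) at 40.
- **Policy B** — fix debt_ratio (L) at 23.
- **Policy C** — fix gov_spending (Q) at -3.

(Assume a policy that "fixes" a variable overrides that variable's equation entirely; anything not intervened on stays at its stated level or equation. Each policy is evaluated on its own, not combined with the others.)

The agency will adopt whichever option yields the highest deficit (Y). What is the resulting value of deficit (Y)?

Policy A (C := 40):
  L = 84
  X = 68
  Q = 296 − 3·84 − 2·68 = -92
  C = 40
  Y = 90 − 5·84 − 4·(-92) − 3·40 = -82
Policy B (L := 23):
  L = 23
  X = 68
  Q = 296 − 3·23 − 2·68 = 91
  C = 3 + 2·68 = 139
  Y = 90 − 5·23 − 4·91 − 3·139 = -806
Policy C (Q := -3):
  L = 84
  X = 68
  Q = -3
  C = 3 + 2·68 = 139
  Y = 90 − 5·84 − 4·(-3) − 3·139 = -735
Comparing — Policy A: Y=-82, Policy B: Y=-806, Policy C: Y=-735. Highest is -82 (Policy A).

-82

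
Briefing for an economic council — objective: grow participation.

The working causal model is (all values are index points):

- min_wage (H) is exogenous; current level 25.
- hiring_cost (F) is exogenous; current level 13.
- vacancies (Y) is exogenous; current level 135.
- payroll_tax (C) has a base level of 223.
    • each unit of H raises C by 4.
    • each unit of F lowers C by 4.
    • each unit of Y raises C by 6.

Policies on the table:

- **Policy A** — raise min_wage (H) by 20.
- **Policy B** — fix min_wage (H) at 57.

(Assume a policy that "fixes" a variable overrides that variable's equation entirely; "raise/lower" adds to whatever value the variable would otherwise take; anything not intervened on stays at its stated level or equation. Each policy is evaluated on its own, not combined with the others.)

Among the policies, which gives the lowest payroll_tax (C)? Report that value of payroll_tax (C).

Policy A (H + 20):
  H = 25 + 20 = 45
  F = 13
  Y = 135
  C = 223 + 4·45 − 4·13 + 6·135 = 1161
Policy B (H := 57):
  H = 57
  F = 13
  Y = 135
  C = 223 + 4·57 − 4·13 + 6·135 = 1209
Comparing — Policy A: C=1161, Policy B: C=1209. Lowest is 1161 (Policy A).

1161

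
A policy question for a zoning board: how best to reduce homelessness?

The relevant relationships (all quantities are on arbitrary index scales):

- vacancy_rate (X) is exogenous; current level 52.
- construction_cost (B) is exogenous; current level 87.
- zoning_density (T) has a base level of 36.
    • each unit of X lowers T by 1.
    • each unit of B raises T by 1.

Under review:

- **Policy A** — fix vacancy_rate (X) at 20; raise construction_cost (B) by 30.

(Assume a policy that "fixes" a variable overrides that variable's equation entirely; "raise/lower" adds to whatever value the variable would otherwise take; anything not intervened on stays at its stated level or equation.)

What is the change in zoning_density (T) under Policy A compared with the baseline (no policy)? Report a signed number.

Baseline:
  X = 52
  B = 87
  T = 36 − 52 + 87 = 71
Policy A (X := 20, B + 30):
  X = 20
  B = 87 + 30 = 117
  T = 36 − 20 + 117 = 133
Change in T: 133 − 71 = 62

62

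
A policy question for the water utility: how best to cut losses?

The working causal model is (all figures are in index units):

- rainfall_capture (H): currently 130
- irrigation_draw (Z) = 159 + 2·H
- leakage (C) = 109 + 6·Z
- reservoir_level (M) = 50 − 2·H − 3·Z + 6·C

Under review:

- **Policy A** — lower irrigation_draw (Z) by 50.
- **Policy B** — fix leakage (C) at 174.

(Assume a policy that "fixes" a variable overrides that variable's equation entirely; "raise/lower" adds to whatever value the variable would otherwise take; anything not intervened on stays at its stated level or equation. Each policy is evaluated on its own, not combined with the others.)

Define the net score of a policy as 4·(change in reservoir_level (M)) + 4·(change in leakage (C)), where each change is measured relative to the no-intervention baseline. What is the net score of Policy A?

Baseline:
  H = 130
  Z = 159 + 2·130 = 419
  C = 109 + 6·419 = 2623
  M = 50 − 2·130 − 3·419 + 6·2623 = 14271
Policy A (Z − 50):
  H = 130
  Z = 159 + 2·130 (−50 from intervention) = 369
  C = 109 + 6·369 = 2323
  M = 50 − 2·130 − 3·369 + 6·2323 = 12621
ΔM = 12621 − 14271 = -1650; ΔC = 2323 − 2623 = -300
Score = 4·(-1650) + 4·(-300) = -7800

-7800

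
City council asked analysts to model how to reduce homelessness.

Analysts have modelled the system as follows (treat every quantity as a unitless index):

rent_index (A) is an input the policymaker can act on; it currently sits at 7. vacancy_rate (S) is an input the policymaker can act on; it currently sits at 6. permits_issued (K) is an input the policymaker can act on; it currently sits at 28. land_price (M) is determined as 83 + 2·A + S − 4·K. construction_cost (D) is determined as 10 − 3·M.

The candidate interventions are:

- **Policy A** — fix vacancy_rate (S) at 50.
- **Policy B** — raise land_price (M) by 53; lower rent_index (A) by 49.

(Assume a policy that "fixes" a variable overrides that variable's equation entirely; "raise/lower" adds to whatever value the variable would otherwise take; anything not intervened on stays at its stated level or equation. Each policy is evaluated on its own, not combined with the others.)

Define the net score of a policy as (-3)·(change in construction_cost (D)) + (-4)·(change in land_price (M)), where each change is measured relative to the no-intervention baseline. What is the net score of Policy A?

Baseline:
  A = 7
  S = 6
  K = 28
  M = 83 + 2·7 + 6 − 4·28 = -9
  D = 10 − 3·(-9) = 37
Policy A (S := 50):
  A = 7
  S = 50
  K = 28
  M = 83 + 2·7 + 50 − 4·28 = 35
  D = 10 − 3·35 = -95
ΔD = -95 − 37 = -132; ΔM = 35 − (-9) = 44
Score = (-3)·(-132) + (-4)·44 = 220

220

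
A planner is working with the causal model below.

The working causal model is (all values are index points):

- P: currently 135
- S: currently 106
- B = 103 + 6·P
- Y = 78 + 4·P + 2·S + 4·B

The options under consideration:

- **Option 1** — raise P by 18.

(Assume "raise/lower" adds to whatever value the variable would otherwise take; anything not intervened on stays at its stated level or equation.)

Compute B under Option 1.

1021

Option 1 (P + 18):
  P = 135 + 18 = 153
  B = 103 + 6·153 = 1021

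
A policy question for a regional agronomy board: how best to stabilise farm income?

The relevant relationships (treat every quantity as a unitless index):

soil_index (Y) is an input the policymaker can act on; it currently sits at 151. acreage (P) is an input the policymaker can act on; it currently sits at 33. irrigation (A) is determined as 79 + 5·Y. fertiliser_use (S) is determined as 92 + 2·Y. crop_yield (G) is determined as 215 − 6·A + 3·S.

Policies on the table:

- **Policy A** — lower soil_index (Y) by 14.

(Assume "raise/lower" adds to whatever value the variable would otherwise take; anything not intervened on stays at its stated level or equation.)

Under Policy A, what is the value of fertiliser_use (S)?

Policy A (Y − 14):
  Y = 151 − 14 = 137
  S = 92 + 2·137 = 366

366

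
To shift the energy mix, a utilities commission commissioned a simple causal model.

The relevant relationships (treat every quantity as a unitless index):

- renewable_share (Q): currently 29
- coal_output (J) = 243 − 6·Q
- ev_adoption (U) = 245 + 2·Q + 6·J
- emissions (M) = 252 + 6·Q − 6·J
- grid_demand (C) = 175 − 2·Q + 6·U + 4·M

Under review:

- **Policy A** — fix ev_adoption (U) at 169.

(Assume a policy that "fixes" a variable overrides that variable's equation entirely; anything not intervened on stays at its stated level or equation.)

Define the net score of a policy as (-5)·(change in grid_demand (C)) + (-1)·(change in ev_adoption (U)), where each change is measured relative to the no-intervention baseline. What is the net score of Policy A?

16988

Baseline:
  Q = 29
  J = 243 − 6·29 = 69
  U = 245 + 2·29 + 6·69 = 717
  M = 252 + 6·29 − 6·69 = 12
  C = 175 − 2·29 + 6·717 + 4·12 = 4467
Policy A (U := 169):
  Q = 29
  J = 243 − 6·29 = 69
  U = 169
  M = 252 + 6·29 − 6·69 = 12
  C = 175 − 2·29 + 6·169 + 4·12 = 1179
ΔC = 1179 − 4467 = -3288; ΔU = 169 − 717 = -548
Score = (-5)·(-3288) + (-1)·(-548) = 16988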